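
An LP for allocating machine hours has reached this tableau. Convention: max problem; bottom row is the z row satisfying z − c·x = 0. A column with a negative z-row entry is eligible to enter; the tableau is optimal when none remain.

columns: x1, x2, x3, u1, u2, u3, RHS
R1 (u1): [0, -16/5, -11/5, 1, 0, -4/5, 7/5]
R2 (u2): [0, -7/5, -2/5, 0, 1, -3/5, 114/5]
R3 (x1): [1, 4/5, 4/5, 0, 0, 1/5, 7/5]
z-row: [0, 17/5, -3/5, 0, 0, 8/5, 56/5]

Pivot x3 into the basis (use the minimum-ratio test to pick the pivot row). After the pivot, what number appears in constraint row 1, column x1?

Ratio test on column x3 — row 1: entry -11/5 ≤ 0; row 2: entry -2/5 ≤ 0; row 3: (7/5)/(4/5) = 7/4. Minimum is 7/4 at row 3 (x1 leaves); pivot element 4/5.
Divide row 3 by 4/5; eliminate column x3 from the other rows.
Row 1 update in column x1: 0 − (-11/5)·(5/4) = 11/4.

11/4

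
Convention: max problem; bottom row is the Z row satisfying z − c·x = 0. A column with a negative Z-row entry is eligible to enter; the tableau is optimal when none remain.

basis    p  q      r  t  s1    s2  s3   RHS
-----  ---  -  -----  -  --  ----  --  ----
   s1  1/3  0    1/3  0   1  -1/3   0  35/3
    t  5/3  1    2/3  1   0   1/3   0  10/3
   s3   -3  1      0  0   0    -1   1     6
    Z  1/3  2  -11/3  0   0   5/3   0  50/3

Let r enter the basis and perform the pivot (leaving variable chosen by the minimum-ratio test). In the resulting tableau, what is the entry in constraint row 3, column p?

Ratio test on column r — row 1: (35/3)/(1/3) = 35; row 2: (10/3)/(2/3) = 5; row 3: entry 0 ≤ 0. Minimum is 5 at row 2 (t leaves); pivot element 2/3.
Divide row 2 by 2/3; eliminate column r from the other rows.
Row 3 update in column p: -3 − 0·(5/2) = -3.

-3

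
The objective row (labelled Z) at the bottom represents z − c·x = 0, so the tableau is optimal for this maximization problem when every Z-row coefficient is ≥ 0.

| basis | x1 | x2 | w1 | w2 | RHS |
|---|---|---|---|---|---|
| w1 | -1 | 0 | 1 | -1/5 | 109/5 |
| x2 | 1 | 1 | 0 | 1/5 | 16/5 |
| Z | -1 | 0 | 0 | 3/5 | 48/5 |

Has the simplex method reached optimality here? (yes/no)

no

The Z-row has a negative entry -1 in column x1, so it is not optimal.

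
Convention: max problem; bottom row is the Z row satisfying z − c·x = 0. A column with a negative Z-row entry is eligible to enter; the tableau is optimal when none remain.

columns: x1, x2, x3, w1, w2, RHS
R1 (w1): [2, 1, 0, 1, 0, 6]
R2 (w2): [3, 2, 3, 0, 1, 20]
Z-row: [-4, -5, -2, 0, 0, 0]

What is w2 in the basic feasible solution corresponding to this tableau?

20

w2 is basic (row 2); its value is the RHS of that row, 20.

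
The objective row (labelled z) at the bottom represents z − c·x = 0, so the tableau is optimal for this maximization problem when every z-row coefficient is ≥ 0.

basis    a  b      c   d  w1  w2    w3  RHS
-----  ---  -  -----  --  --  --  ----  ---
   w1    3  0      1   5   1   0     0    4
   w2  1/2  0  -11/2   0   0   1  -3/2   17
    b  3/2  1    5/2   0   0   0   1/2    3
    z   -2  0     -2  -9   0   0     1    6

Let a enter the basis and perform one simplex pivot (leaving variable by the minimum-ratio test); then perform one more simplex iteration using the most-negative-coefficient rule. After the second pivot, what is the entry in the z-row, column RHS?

66/5

Ratio test on column a — row 1: 4/3 = 4/3; row 2: 17/(1/2) = 34; row 3: 3/(3/2) = 2. Minimum is 4/3 at row 1 (w1 leaves); pivot element 3.
Divide row 1 by 3; eliminate column a from the other rows.
Second iteration: most negative z-row entry is -17/3 in column d, so d enters.
Ratio test on column d — row 1: (4/3)/(5/3) = 4/5; row 2: entry -5/6 ≤ 0; row 3: entry -5/2 ≤ 0. Minimum is 4/5 at row 1 (a leaves); pivot element 5/3.
Divide row 1 by 5/3; eliminate column d from the other rows.
After both pivots, the entry at the z-row, column RHS is 66/5.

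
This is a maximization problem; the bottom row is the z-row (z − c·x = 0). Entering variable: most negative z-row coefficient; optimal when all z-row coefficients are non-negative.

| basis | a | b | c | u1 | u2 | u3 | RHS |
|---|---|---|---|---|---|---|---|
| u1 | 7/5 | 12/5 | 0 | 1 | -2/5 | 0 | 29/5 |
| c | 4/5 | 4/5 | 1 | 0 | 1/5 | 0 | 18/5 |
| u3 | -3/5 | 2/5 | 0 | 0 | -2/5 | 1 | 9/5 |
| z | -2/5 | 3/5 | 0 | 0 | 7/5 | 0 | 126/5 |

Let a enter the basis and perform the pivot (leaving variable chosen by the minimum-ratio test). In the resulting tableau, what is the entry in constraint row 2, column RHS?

2/7

Ratio test on column a — row 1: (29/5)/(7/5) = 29/7; row 2: (18/5)/(4/5) = 9/2; row 3: entry -3/5 ≤ 0. Minimum is 29/7 at row 1 (u1 leaves); pivot element 7/5.
Divide row 1 by 7/5; eliminate column a from the other rows.
Row 2 update in column RHS: 18/5 − (4/5)·(29/7) = 2/7.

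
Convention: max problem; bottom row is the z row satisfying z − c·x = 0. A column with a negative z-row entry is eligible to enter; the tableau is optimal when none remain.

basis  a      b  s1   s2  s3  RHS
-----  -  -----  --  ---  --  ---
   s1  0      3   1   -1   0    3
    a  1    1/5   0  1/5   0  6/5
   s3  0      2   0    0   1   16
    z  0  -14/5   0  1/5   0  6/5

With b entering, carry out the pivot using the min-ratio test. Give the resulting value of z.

4

Ratio test on column b — row 1: 3/3 = 1; row 2: (6/5)/(1/5) = 6; row 3: 16/2 = 8. Minimum is 1 at row 1 (s1 leaves); pivot element 3.
Pivot on row 1; the z-row RHS becomes 6/5 − (-14/5)·1 = 4.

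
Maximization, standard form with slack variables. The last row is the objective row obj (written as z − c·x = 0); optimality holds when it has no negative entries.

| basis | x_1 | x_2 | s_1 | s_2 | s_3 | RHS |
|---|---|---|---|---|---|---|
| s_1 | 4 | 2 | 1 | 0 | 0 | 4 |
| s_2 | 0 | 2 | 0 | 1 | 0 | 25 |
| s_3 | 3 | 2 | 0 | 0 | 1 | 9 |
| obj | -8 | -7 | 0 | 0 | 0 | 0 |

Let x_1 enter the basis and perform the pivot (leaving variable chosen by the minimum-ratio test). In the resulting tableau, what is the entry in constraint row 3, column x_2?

1/2

Ratio test on column x_1 — row 1: 4/4 = 1; row 2: entry 0 ≤ 0; row 3: 9/3 = 3. Minimum is 1 at row 1 (s_1 leaves); pivot element 4.
Divide row 1 by 4; eliminate column x_1 from the other rows.
Row 3 update in column x_2: 2 − 3·(1/2) = 1/2.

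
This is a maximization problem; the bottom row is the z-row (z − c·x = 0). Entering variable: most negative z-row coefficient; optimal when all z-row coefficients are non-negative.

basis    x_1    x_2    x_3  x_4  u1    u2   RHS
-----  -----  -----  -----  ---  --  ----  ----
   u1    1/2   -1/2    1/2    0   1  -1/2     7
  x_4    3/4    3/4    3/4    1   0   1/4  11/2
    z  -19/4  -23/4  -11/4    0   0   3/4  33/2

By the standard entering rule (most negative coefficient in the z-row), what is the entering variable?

Negative z-row entries: x_1: -19/4, x_2: -23/4, x_3: -11/4.
The most negative is -23/4 in column x_2, so x_2 enters.

x_2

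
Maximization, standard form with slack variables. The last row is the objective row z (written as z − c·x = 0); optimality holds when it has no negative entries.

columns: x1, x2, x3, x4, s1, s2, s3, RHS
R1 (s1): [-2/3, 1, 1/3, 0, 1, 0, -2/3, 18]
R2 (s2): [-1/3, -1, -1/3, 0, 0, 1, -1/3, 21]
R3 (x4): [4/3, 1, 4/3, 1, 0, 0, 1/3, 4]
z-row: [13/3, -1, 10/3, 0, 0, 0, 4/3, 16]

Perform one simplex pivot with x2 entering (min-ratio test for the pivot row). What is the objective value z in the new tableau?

Ratio test on column x2 — row 1: 18/1 = 18; row 2: entry -1 ≤ 0; row 3: 4/1 = 4. Minimum is 4 at row 3 (x4 leaves); pivot element 1.
Pivot on row 3; the z-row RHS becomes 16 − (-1)·4 = 20.

20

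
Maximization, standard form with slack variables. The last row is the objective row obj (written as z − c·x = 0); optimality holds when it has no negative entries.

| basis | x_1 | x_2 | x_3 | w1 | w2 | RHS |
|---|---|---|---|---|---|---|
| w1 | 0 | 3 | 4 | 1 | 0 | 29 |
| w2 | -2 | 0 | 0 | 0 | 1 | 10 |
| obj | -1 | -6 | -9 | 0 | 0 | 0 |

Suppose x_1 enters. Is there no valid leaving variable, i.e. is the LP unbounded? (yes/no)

yes

Every constraint-row entry in column x_1 is ≤ 0, so increasing x_1 is unbounded.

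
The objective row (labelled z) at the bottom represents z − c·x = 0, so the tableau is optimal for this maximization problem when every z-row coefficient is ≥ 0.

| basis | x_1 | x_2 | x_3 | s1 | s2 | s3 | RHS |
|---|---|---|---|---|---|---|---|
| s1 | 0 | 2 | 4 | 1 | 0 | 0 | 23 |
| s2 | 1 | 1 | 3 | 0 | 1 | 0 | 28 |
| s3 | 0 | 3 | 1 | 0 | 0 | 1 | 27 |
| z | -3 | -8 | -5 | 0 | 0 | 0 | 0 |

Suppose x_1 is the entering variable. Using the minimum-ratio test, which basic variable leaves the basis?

Column x_1 entries and ratios — s1: 0 ≤ 0, skip; s2: 28/1 = 28; s3: 0 ≤ 0, skip.
Smallest ratio is 28 in the row of s2, so s2 leaves.

s2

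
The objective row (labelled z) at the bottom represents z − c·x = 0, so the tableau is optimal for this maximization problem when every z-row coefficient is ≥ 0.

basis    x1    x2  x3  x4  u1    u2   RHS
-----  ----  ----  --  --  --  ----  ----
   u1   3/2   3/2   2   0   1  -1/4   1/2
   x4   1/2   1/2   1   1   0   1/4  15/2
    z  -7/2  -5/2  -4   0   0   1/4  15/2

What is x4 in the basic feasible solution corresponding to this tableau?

15/2

x4 is basic (row 2); its value is the RHS of that row, 15/2.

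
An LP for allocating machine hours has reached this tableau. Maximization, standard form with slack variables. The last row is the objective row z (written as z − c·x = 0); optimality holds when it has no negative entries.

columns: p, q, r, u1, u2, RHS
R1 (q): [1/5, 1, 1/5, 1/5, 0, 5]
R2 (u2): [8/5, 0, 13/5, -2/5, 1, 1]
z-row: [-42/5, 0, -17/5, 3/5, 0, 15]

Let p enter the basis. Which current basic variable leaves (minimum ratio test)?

Column p entries and ratios — q: 5/(1/5) = 25; u2: 1/(8/5) = 5/8.
Smallest ratio is 5/8 in the row of u2, so u2 leaves.

u2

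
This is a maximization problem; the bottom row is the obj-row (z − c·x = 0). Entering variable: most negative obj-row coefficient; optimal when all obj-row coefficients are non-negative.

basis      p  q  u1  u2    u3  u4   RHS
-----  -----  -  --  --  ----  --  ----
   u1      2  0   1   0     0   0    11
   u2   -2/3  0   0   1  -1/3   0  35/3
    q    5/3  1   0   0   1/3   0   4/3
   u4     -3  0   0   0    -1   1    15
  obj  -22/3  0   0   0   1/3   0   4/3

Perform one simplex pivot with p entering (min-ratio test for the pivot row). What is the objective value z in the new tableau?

36/5

Ratio test on column p — row 1: 11/2 = 11/2; row 2: entry -2/3 ≤ 0; row 3: (4/3)/(5/3) = 4/5; row 4: entry -3 ≤ 0. Minimum is 4/5 at row 3 (q leaves); pivot element 5/3.
Pivot on row 3; the obj-row RHS becomes 4/3 − (-22/3)·(4/5) = 36/5.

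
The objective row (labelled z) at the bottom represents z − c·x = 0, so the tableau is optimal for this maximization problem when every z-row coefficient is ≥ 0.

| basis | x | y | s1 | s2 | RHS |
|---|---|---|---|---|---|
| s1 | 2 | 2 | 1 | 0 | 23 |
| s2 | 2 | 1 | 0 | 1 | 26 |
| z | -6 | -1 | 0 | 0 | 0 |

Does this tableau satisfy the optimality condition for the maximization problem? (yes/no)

no

The z-row has a negative entry -6 in column x, so it is not optimal.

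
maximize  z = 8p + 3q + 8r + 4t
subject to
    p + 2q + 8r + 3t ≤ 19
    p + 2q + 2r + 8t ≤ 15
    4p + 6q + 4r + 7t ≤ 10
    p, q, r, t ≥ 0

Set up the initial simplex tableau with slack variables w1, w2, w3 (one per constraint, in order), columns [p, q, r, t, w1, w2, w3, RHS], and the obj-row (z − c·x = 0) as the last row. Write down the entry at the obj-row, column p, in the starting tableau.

-8

The obj-row carries the negated objective coefficients: the p entry is -8.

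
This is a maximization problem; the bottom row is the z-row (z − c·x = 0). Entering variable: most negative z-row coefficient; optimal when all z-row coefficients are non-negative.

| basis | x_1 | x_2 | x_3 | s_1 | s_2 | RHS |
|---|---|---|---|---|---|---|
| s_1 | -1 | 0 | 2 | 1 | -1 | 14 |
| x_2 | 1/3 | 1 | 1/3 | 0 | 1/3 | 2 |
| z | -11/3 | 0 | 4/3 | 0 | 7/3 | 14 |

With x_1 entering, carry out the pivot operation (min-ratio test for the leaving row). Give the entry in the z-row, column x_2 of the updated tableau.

11

Ratio test on column x_1 — row 1: entry -1 ≤ 0; row 2: 2/(1/3) = 6. Minimum is 6 at row 2 (x_2 leaves); pivot element 1/3.
Divide row 2 by 1/3; eliminate column x_1 from the other rows.
z-row update in column x_2: 0 − (-11/3)·3 = 11.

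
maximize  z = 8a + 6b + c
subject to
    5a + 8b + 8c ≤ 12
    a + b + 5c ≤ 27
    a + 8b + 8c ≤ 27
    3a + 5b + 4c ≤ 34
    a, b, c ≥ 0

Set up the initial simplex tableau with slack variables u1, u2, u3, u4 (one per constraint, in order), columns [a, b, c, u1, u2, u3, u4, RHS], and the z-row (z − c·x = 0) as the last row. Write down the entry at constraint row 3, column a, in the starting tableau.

Constraint 3 has coefficient 1 on a.

1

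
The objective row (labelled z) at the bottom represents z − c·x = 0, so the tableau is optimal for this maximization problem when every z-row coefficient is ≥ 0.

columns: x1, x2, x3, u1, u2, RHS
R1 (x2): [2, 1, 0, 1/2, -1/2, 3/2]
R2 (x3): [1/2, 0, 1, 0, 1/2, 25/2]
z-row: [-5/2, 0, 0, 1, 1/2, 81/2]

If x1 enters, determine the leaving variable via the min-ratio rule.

x2

Column x1 entries and ratios — x2: (3/2)/2 = 3/4; x3: (25/2)/(1/2) = 25.
Smallest ratio is 3/4 in the row of x2, so x2 leaves.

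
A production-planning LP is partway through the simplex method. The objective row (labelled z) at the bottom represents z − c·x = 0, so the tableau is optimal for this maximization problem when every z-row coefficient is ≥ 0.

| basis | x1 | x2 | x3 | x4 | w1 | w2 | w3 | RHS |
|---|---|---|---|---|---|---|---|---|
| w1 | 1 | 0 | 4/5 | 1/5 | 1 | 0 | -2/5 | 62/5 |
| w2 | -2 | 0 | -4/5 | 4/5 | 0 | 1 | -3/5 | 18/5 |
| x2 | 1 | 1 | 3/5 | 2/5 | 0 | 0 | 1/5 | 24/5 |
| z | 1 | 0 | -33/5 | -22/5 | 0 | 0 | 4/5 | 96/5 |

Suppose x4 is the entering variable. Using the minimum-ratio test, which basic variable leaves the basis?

Column x4 entries and ratios — w1: (62/5)/(1/5) = 62; w2: (18/5)/(4/5) = 9/2; x2: (24/5)/(2/5) = 12.
Smallest ratio is 9/2 in the row of w2, so w2 leaves.

w2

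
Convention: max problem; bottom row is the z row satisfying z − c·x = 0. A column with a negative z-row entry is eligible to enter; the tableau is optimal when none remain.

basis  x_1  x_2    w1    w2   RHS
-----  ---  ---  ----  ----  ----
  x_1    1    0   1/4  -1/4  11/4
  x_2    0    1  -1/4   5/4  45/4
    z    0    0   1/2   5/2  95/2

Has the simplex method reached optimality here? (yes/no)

yes

Every z-row coefficient is ≥ 0, so the tableau is optimal.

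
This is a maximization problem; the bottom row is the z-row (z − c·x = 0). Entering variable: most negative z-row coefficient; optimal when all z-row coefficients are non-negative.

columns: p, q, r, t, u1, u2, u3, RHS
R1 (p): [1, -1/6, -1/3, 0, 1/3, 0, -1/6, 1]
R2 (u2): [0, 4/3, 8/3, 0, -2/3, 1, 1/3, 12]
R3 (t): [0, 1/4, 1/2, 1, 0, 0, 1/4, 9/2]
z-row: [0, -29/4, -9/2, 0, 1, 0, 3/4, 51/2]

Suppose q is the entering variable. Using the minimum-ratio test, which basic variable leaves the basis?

u2

Column q entries and ratios — p: -1/6 ≤ 0, skip; u2: 12/(4/3) = 9; t: (9/2)/(1/4) = 18.
Smallest ratio is 9 in the row of u2, so u2 leaves.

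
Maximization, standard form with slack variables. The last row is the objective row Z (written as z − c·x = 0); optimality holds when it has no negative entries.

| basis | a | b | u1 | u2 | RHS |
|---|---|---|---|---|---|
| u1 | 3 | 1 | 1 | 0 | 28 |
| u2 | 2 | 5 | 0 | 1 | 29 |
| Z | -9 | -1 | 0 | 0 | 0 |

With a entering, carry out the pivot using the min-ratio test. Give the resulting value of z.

84

Ratio test on column a — row 1: 28/3 = 28/3; row 2: 29/2 = 29/2. Minimum is 28/3 at row 1 (u1 leaves); pivot element 3.
Pivot on row 1; the Z-row RHS becomes 0 − (-9)·(28/3) = 84.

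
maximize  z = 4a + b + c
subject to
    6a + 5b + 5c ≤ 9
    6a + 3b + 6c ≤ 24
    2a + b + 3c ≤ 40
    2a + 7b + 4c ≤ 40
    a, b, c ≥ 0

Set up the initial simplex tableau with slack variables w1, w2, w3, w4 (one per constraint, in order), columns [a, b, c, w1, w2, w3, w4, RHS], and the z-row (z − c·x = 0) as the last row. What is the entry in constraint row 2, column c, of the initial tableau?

Constraint 2 has coefficient 6 on c.

6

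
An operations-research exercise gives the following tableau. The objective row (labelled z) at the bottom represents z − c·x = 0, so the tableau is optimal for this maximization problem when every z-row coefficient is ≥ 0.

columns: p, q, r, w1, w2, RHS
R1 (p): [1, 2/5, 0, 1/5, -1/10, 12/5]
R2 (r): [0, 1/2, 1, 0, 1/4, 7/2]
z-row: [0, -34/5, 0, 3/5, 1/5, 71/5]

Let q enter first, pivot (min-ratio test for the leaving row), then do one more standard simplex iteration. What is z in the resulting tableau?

57

Ratio test on column q — row 1: (12/5)/(2/5) = 6; row 2: (7/2)/(1/2) = 7. Minimum is 6 at row 1 (p leaves); pivot element 2/5.
Pivot on row 1; the z-row RHS becomes 71/5 − (-34/5)·6 = 55.
Next entering variable (most negative z-row entry -3/2): w2.
Ratio test on column w2 — row 1: entry -1/4 ≤ 0; row 2: (1/2)/(3/8) = 4/3. Minimum is 4/3 at row 2 (r leaves); pivot element 3/8.
After the second pivot the z-row RHS is 55 − (-3/2)·(4/3) = 57.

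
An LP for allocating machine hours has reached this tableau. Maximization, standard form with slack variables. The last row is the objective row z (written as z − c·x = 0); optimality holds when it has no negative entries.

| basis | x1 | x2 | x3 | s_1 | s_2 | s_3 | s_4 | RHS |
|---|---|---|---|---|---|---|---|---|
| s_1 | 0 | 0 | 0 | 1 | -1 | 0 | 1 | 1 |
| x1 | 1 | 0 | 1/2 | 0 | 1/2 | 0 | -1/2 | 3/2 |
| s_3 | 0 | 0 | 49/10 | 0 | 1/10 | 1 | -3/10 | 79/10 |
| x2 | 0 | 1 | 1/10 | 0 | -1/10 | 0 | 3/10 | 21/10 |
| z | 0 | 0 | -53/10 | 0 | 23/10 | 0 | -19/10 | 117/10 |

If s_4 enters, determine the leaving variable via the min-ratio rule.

s_1

Column s_4 entries and ratios — s_1: 1/1 = 1; x1: -1/2 ≤ 0, skip; s_3: -3/10 ≤ 0, skip; x2: (21/10)/(3/10) = 7.
Smallest ratio is 1 in the row of s_1, so s_1 leaves.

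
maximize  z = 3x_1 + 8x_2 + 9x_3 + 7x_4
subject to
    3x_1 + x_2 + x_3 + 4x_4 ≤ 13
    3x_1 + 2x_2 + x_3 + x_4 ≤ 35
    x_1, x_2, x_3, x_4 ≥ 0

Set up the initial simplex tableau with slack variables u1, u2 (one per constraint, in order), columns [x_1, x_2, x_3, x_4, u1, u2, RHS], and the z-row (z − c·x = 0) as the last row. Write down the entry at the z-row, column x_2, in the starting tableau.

-8

The z-row carries the negated objective coefficients: the x_2 entry is -8.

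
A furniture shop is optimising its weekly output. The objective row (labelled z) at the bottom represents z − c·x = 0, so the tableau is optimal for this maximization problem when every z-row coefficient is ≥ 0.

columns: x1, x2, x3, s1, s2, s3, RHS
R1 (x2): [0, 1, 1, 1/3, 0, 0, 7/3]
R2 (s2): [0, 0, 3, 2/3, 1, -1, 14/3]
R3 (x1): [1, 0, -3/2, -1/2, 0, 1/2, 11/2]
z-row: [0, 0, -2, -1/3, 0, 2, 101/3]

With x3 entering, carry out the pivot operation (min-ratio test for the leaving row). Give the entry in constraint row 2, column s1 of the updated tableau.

Ratio test on column x3 — row 1: (7/3)/1 = 7/3; row 2: (14/3)/3 = 14/9; row 3: entry -3/2 ≤ 0. Minimum is 14/9 at row 2 (s2 leaves); pivot element 3.
Divide row 2 by 3; eliminate column x3 from the other rows.
In the new row 2, the s1 entry is the old entry divided by the pivot: (2/3)/3 = 2/9.

2/9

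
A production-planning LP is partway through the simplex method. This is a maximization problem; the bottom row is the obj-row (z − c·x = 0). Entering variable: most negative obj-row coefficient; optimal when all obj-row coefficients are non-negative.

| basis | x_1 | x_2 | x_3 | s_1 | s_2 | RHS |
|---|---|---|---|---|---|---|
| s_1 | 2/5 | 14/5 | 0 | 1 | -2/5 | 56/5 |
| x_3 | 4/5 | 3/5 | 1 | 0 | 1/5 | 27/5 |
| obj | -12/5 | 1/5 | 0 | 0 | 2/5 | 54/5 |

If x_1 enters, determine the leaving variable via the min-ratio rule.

Column x_1 entries and ratios — s_1: (56/5)/(2/5) = 28; x_3: (27/5)/(4/5) = 27/4.
Smallest ratio is 27/4 in the row of x_3, so x_3 leaves.

x_3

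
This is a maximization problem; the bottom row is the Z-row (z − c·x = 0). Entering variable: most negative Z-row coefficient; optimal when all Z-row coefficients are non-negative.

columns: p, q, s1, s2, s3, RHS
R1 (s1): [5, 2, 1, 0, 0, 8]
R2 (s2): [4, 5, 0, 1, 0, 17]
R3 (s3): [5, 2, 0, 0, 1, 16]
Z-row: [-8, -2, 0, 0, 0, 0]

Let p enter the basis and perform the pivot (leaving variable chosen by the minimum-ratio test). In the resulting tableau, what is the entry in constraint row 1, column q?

Ratio test on column p — row 1: 8/5 = 8/5; row 2: 17/4 = 17/4; row 3: 16/5 = 16/5. Minimum is 8/5 at row 1 (s1 leaves); pivot element 5.
Divide row 1 by 5; eliminate column p from the other rows.
In the new row 1, the q entry is the old entry divided by the pivot: 2/5 = 2/5.

2/5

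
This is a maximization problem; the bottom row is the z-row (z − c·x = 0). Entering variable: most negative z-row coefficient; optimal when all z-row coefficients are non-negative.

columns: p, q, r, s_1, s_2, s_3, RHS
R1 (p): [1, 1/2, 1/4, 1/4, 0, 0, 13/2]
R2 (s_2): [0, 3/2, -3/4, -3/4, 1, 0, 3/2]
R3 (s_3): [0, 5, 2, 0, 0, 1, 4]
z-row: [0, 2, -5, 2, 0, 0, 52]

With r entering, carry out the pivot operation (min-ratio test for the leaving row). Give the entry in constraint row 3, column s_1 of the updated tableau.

Ratio test on column r — row 1: (13/2)/(1/4) = 26; row 2: entry -3/4 ≤ 0; row 3: 4/2 = 2. Minimum is 2 at row 3 (s_3 leaves); pivot element 2.
Divide row 3 by 2; eliminate column r from the other rows.
In the new row 3, the s_1 entry is the old entry divided by the pivot: 0/2 = 0.

0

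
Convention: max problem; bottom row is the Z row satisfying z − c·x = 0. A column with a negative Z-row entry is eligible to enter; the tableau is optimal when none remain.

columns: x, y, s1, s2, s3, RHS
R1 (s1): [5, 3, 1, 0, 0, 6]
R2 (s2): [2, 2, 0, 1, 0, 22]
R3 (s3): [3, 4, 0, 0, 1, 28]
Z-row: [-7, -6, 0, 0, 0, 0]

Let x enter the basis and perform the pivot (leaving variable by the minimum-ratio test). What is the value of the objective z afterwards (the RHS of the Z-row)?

42/5

Ratio test on column x — row 1: 6/5 = 6/5; row 2: 22/2 = 11; row 3: 28/3 = 28/3. Minimum is 6/5 at row 1 (s1 leaves); pivot element 5.
Pivot on row 1; the Z-row RHS becomes 0 − (-7)·(6/5) = 42/5.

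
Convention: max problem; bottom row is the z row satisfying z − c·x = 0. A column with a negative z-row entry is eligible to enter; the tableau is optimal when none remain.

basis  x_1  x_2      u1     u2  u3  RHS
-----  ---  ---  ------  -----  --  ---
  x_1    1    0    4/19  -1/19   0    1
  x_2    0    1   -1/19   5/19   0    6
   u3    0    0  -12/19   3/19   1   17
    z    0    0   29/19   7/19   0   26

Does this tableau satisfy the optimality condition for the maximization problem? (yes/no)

yes

Every z-row coefficient is ≥ 0, so the tableau is optimal.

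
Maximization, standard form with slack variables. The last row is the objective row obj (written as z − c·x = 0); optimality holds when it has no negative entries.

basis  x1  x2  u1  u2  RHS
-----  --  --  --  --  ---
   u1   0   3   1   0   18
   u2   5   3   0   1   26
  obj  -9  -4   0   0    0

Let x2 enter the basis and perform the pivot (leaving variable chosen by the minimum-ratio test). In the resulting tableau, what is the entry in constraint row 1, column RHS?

6

Ratio test on column x2 — row 1: 18/3 = 6; row 2: 26/3 = 26/3. Minimum is 6 at row 1 (u1 leaves); pivot element 3.
Divide row 1 by 3; eliminate column x2 from the other rows.
In the new row 1, the RHS entry is the old entry divided by the pivot: 18/3 = 6.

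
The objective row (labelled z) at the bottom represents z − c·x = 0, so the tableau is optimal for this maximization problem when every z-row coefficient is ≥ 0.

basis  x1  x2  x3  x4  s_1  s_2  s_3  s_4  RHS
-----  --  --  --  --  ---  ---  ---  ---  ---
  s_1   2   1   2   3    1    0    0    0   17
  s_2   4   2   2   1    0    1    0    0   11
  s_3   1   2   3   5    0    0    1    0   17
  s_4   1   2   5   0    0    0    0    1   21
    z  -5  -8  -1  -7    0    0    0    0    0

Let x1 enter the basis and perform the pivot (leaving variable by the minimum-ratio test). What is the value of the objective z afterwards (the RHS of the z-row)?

Ratio test on column x1 — row 1: 17/2 = 17/2; row 2: 11/4 = 11/4; row 3: 17/1 = 17; row 4: 21/1 = 21. Minimum is 11/4 at row 2 (s_2 leaves); pivot element 4.
Pivot on row 2; the z-row RHS becomes 0 − (-5)·(11/4) = 55/4.

55/4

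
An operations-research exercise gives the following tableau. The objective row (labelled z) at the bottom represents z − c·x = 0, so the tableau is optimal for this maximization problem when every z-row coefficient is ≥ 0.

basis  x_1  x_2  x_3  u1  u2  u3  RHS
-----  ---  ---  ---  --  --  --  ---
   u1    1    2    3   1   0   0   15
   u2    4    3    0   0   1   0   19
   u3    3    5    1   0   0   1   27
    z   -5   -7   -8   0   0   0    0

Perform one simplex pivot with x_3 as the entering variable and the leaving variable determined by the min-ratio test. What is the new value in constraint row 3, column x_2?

Ratio test on column x_3 — row 1: 15/3 = 5; row 2: entry 0 ≤ 0; row 3: 27/1 = 27. Minimum is 5 at row 1 (u1 leaves); pivot element 3.
Divide row 1 by 3; eliminate column x_3 from the other rows.
Row 3 update in column x_2: 5 − 1·(2/3) = 13/3.

13/3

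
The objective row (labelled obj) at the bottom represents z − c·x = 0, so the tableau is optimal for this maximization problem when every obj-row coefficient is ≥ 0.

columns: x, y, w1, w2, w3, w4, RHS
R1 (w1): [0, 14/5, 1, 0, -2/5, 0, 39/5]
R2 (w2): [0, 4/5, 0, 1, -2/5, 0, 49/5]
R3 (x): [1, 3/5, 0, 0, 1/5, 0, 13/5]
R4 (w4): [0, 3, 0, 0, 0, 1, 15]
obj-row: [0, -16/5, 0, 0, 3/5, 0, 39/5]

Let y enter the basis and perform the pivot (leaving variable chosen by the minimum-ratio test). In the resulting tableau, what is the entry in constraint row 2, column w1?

Ratio test on column y — row 1: (39/5)/(14/5) = 39/14; row 2: (49/5)/(4/5) = 49/4; row 3: (13/5)/(3/5) = 13/3; row 4: 15/3 = 5. Minimum is 39/14 at row 1 (w1 leaves); pivot element 14/5.
Divide row 1 by 14/5; eliminate column y from the other rows.
Row 2 update in column w1: 0 − (4/5)·(5/14) = -2/7.

-2/7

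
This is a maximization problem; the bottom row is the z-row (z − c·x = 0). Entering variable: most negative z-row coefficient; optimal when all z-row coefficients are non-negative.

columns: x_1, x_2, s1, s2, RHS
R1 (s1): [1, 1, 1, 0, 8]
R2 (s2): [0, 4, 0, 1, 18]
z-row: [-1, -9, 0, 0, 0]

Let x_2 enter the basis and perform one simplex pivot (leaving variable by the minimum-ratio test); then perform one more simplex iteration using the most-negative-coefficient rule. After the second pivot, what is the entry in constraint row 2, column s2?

Ratio test on column x_2 — row 1: 8/1 = 8; row 2: 18/4 = 9/2. Minimum is 9/2 at row 2 (s2 leaves); pivot element 4.
Divide row 2 by 4; eliminate column x_2 from the other rows.
Second iteration: most negative z-row entry is -1 in column x_1, so x_1 enters.
Ratio test on column x_1 — row 1: (7/2)/1 = 7/2; row 2: entry 0 ≤ 0. Minimum is 7/2 at row 1 (s1 leaves); pivot element 1.
Divide row 1 by 1; eliminate column x_1 from the other rows.
After both pivots, the entry at constraint row 2, column s2 is 1/4.

1/4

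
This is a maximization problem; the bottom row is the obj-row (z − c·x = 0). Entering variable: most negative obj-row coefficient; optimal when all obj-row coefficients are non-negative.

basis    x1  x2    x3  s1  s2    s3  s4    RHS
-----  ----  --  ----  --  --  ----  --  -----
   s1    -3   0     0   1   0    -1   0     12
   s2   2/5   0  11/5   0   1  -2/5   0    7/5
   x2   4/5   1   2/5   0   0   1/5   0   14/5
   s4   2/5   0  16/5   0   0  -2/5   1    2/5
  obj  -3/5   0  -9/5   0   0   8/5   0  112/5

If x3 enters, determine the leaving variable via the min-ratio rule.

Column x3 entries and ratios — s1: 0 ≤ 0, skip; s2: (7/5)/(11/5) = 7/11; x2: (14/5)/(2/5) = 7; s4: (2/5)/(16/5) = 1/8.
Smallest ratio is 1/8 in the row of s4, so s4 leaves.

s4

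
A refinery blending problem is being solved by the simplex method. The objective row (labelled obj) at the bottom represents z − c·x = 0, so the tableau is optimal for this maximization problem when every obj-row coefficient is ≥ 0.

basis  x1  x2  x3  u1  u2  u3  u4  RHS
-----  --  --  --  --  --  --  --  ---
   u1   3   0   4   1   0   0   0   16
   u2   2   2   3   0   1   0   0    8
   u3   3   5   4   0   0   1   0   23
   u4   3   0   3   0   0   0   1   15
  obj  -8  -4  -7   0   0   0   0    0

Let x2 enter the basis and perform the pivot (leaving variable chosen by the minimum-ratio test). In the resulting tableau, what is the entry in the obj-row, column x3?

Ratio test on column x2 — row 1: entry 0 ≤ 0; row 2: 8/2 = 4; row 3: 23/5 = 23/5; row 4: entry 0 ≤ 0. Minimum is 4 at row 2 (u2 leaves); pivot element 2.
Divide row 2 by 2; eliminate column x2 from the other rows.
obj-row update in column x3: -7 − (-4)·(3/2) = -1.

-1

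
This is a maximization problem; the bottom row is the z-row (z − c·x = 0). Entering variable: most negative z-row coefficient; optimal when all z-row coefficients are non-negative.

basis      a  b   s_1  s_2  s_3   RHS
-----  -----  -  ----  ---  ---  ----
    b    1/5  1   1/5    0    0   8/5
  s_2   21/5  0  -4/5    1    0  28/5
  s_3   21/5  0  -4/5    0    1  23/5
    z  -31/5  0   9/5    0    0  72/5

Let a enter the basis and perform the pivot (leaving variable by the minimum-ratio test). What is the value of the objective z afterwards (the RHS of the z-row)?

Ratio test on column a — row 1: (8/5)/(1/5) = 8; row 2: (28/5)/(21/5) = 4/3; row 3: (23/5)/(21/5) = 23/21. Minimum is 23/21 at row 3 (s_3 leaves); pivot element 21/5.
Pivot on row 3; the z-row RHS becomes 72/5 − (-31/5)·(23/21) = 445/21.

445/21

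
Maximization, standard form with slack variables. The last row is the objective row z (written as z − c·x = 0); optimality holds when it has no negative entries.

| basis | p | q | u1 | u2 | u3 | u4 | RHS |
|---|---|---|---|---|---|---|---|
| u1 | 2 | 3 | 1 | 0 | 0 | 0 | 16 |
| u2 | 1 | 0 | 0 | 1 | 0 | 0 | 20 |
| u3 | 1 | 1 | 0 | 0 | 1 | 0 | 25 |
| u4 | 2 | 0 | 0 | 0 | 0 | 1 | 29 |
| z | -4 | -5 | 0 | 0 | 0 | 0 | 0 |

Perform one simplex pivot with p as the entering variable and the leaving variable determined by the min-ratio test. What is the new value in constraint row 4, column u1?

-1

Ratio test on column p — row 1: 16/2 = 8; row 2: 20/1 = 20; row 3: 25/1 = 25; row 4: 29/2 = 29/2. Minimum is 8 at row 1 (u1 leaves); pivot element 2.
Divide row 1 by 2; eliminate column p from the other rows.
Row 4 update in column u1: 0 − 2·(1/2) = -1.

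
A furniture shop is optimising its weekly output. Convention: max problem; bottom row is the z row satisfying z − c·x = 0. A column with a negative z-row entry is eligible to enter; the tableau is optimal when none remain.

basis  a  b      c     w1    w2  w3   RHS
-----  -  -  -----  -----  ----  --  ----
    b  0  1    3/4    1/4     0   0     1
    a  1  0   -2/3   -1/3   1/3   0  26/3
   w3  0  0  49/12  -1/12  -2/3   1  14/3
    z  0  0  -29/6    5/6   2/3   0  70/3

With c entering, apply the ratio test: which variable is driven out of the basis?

Column c entries and ratios — b: 1/(3/4) = 4/3; a: -2/3 ≤ 0, skip; w3: (14/3)/(49/12) = 8/7.
Smallest ratio is 8/7 in the row of w3, so w3 leaves.

w3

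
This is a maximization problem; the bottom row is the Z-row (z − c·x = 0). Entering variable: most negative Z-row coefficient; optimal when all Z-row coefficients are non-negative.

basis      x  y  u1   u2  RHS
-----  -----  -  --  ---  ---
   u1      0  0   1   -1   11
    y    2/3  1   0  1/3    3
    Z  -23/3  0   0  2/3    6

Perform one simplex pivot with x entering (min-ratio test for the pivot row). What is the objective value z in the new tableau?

81/2

Ratio test on column x — row 1: entry 0 ≤ 0; row 2: 3/(2/3) = 9/2. Minimum is 9/2 at row 2 (y leaves); pivot element 2/3.
Pivot on row 2; the Z-row RHS becomes 6 − (-23/3)·(9/2) = 81/2.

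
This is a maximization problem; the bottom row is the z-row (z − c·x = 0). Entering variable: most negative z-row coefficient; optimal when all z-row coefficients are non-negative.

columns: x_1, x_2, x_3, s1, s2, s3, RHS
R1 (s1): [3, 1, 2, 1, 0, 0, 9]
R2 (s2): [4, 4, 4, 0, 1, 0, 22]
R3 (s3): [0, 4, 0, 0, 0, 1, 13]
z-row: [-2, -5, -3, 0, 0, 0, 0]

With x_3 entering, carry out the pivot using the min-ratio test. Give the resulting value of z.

Ratio test on column x_3 — row 1: 9/2 = 9/2; row 2: 22/4 = 11/2; row 3: entry 0 ≤ 0. Minimum is 9/2 at row 1 (s1 leaves); pivot element 2.
Pivot on row 1; the z-row RHS becomes 0 − (-3)·(9/2) = 27/2.

27/2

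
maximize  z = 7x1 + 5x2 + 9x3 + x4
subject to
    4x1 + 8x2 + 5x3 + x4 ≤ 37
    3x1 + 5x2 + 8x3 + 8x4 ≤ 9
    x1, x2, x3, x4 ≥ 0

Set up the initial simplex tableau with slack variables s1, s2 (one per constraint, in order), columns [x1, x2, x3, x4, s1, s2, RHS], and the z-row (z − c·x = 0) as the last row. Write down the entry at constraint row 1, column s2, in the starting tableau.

0

Slack s2 belongs to constraint 2; its column is the unit vector e_2, so the entry in row 1 is 0.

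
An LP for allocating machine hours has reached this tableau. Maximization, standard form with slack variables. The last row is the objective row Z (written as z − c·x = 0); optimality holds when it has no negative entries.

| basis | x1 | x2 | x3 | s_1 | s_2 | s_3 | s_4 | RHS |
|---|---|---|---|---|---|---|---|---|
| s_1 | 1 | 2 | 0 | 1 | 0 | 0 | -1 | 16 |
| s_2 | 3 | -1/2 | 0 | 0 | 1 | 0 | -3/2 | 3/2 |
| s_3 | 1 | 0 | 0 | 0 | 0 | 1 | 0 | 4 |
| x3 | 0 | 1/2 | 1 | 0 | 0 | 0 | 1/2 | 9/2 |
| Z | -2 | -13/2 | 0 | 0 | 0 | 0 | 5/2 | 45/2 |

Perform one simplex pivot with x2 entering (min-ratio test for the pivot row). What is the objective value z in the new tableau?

Ratio test on column x2 — row 1: 16/2 = 8; row 2: entry -1/2 ≤ 0; row 3: entry 0 ≤ 0; row 4: (9/2)/(1/2) = 9. Minimum is 8 at row 1 (s_1 leaves); pivot element 2.
Pivot on row 1; the Z-row RHS becomes 45/2 − (-13/2)·8 = 149/2.

149/2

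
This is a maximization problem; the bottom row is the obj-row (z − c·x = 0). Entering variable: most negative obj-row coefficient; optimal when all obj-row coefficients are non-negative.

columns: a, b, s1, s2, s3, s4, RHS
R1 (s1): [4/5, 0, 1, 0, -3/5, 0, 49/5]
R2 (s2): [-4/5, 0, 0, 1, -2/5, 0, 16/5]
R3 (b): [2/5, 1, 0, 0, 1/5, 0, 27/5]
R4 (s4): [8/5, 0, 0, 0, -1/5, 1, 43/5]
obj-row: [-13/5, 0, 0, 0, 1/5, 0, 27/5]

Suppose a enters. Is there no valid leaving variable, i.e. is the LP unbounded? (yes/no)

no

Column a has positive entries in row(s) 1, 3, 4, so the ratio test bounds it — not unbounded.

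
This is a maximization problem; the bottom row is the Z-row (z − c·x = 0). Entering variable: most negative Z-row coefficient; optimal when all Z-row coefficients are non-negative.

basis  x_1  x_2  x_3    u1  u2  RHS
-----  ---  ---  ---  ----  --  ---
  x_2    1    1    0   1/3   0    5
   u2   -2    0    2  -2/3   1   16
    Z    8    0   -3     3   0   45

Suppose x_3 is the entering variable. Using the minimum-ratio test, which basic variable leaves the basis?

u2

Column x_3 entries and ratios — x_2: 0 ≤ 0, skip; u2: 16/2 = 8.
Smallest ratio is 8 in the row of u2, so u2 leaves.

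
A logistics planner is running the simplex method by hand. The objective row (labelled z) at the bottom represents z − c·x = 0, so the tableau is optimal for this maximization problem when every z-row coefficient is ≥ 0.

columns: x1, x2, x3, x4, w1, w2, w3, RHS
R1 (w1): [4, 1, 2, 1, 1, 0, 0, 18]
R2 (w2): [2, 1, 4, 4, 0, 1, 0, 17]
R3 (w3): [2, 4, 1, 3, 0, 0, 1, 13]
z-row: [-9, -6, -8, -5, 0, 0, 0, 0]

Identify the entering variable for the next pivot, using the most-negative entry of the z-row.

x1

Negative z-row entries: x1: -9, x2: -6, x3: -8, x4: -5.
The most negative is -9 in column x1, so x1 enters.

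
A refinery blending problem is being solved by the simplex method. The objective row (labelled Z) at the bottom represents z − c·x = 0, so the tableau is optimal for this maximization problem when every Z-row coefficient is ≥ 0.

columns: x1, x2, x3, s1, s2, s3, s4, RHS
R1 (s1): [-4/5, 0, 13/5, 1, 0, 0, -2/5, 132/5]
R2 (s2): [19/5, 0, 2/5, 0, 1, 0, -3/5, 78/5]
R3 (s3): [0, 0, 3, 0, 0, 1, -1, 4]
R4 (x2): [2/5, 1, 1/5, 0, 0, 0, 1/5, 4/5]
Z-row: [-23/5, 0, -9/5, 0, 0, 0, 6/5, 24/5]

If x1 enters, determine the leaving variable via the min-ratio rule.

Column x1 entries and ratios — s1: -4/5 ≤ 0, skip; s2: (78/5)/(19/5) = 78/19; s3: 0 ≤ 0, skip; x2: (4/5)/(2/5) = 2.
Smallest ratio is 2 in the row of x2, so x2 leaves.

x2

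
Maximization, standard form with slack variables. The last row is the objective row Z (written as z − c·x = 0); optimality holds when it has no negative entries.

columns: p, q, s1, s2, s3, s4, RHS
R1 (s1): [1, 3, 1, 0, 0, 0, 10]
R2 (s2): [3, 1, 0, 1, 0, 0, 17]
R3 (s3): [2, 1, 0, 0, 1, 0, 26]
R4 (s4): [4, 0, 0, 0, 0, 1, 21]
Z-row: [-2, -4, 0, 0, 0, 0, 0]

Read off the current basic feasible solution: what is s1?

s1 is basic (row 1); its value is the RHS of that row, 10.

10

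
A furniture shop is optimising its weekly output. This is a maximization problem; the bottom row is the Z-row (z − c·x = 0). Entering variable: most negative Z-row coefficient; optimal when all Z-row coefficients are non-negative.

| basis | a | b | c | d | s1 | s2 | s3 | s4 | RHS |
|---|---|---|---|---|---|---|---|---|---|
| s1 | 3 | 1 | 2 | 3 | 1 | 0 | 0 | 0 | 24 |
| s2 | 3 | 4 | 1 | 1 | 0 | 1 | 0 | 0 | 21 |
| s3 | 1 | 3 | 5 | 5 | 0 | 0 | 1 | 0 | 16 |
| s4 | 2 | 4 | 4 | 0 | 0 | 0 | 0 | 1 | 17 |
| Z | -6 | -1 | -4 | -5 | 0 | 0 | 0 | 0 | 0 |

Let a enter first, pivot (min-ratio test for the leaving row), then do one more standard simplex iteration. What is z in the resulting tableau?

Ratio test on column a — row 1: 24/3 = 8; row 2: 21/3 = 7; row 3: 16/1 = 16; row 4: 17/2 = 17/2. Minimum is 7 at row 2 (s2 leaves); pivot element 3.
Pivot on row 2; the Z-row RHS becomes 0 − (-6)·7 = 42.
Next entering variable (most negative Z-row entry -3): d.
Ratio test on column d — row 1: 3/2 = 3/2; row 2: 7/(1/3) = 21; row 3: 9/(14/3) = 27/14; row 4: entry -2/3 ≤ 0. Minimum is 3/2 at row 1 (s1 leaves); pivot element 2.
After the second pivot the Z-row RHS is 42 − (-3)·(3/2) = 93/2.

93/2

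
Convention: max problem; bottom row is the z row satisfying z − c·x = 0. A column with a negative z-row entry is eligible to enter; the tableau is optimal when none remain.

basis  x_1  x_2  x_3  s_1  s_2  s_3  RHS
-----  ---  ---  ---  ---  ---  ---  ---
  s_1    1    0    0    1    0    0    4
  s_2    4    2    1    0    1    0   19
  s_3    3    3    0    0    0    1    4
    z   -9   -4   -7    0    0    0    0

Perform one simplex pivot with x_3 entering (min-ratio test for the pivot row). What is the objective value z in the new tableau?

Ratio test on column x_3 — row 1: entry 0 ≤ 0; row 2: 19/1 = 19; row 3: entry 0 ≤ 0. Minimum is 19 at row 2 (s_2 leaves); pivot element 1.
Pivot on row 2; the z-row RHS becomes 0 − (-7)·19 = 133.

133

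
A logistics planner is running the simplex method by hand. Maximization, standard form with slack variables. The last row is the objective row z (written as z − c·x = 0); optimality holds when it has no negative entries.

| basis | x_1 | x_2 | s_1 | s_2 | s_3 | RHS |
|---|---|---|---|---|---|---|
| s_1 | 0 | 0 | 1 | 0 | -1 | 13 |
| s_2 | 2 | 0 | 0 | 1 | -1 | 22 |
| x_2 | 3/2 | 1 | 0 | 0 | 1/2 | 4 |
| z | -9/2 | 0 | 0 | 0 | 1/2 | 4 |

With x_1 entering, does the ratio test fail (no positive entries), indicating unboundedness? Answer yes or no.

no

Column x_1 has positive entries in row(s) 2, 3, so the ratio test bounds it — not unbounded.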